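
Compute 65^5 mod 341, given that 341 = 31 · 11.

Mod 31: 65 ≡ 3; 3^5 ≡ 26 (mod 31).
Mod 11: 65 ≡ 10; 10^5 ≡ 10 (mod 11).
Combine by CRT: x ≡ 26 (mod 31), x ≡ 10 (mod 11) ⇒ x ≡ 274 (mod 341).

274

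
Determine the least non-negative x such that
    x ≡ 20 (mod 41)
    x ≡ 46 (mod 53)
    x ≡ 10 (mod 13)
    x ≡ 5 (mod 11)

From x ≡ 20 (mod 41) write x = 20 + 41t. Substituting into x ≡ 46 (mod 53) gives 41t ≡ 26 (mod 53), and since 41⁻¹ ≡ 22 (mod 53), t ≡ 42. Hence x ≡ 20 + 41·42 = 1742 (mod 2173).
From x ≡ 1742 (mod 2173) write x = 1742 + 2173t. Substituting into x ≡ 10 (mod 13) gives 2173t ≡ 10 (mod 13), and since 2⁻¹ ≡ 7 (mod 13), t ≡ 5. Hence x ≡ 1742 + 2173·5 = 12607 (mod 28249).
From x ≡ 12607 (mod 28249) write x = 12607 + 28249t. Substituting into x ≡ 5 (mod 11) gives 28249t ≡ 4 (mod 11), and since 1⁻¹ ≡ 1 (mod 11), t ≡ 4. Hence x ≡ 12607 + 28249·4 = 125603 (mod 310739).

125603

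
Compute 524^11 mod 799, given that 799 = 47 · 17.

741

Mod 47: 524 ≡ 7; 7^11 ≡ 36 (mod 47).
Mod 17: 524 ≡ 14; 14^11 ≡ 10 (mod 17).
Combine by CRT: x ≡ 36 (mod 47), x ≡ 10 (mod 17) ⇒ x ≡ 741 (mod 799).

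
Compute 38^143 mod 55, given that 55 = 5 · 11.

37

Mod 5: 38 ≡ 3; by Fermat, exponent reduces to 143 mod 4 = 3; 3^3 ≡ 2 (mod 5).
Mod 11: 38 ≡ 5; by Fermat, exponent reduces to 143 mod 10 = 3; 5^3 ≡ 4 (mod 11).
Combine by CRT: x ≡ 2 (mod 5), x ≡ 4 (mod 11) ⇒ x ≡ 37 (mod 55).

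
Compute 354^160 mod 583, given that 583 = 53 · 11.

Mod 53: 354 ≡ 36; by Fermat, exponent reduces to 160 mod 52 = 4; 36^4 ≡ 46 (mod 53).
Mod 11: 354 ≡ 2; since 10 | 160, by Fermat 2^160 ≡ 1 (mod 11).
Combine by CRT: x ≡ 46 (mod 53), x ≡ 1 (mod 11) ⇒ x ≡ 364 (mod 583).

364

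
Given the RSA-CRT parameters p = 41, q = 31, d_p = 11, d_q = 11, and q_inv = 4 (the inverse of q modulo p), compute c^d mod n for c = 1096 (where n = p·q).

24

m₁ = c^(d_p) mod p: c ≡ 30 (mod 41), and 30^11 mod 41 = 24.
m₂ = c^(d_q) mod q: c ≡ 11 (mod 31), and 11^11 mod 31 = 24.
h = q_inv·(m₁ − m₂) mod p = 4·(24 − 24) mod 41 = 0.
m = m₂ + h·q = 24 + 0·31 = 24.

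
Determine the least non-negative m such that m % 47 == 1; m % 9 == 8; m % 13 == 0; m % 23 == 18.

88361

The moduli are pairwise coprime; N = 47·9·13·23 = 126477.
N/47 = 2691; 2691 ≡ 12 (mod 47); 12·4 ≡ 1, so inverse 4.
N/9 = 14053; 14053 ≡ 4 (mod 9); 4·7 ≡ 1, so inverse 7.
N/13 = 9729; 9729 ≡ 5 (mod 13); 5·8 ≡ 1, so inverse 8.
N/23 = 5499; 5499 ≡ 2 (mod 23); 2·12 ≡ 1, so inverse 12.
m ≡ 1·2691·4 + 8·14053·7 + 0·9729·8 + 18·5499·12 = 1985516.
1985516 mod 126477 = 88361.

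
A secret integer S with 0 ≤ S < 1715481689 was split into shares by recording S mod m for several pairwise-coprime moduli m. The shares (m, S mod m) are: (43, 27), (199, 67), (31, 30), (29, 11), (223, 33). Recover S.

The moduli are pairwise coprime; N = 43·199·31·29·223 = 1715481689.
N/43 = 39894923; 39894923 ≡ 39 (mod 43); 39·32 ≡ 1, so inverse 32.
N/199 = 8620511; 8620511 ≡ 30 (mod 199); 30·73 ≡ 1, so inverse 73.
N/31 = 55338119; 55338119 ≡ 19 (mod 31); 19·18 ≡ 1, so inverse 18.
N/29 = 59154541; 59154541 ≡ 22 (mod 29); 22·4 ≡ 1, so inverse 4.
N/223 = 7692743; 7692743 ≡ 135 (mod 223); 135·38 ≡ 1, so inverse 38.
S ≡ 27·39894923·32 + 67·8620511·73 + 30·55338119·18 + 11·59154541·4 + 33·7692743·38 = 118764216559.
118764216559 mod 1715481689 = 395980018.

395980018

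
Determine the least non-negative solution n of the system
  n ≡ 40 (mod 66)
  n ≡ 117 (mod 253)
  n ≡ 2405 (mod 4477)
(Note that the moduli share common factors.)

gcd(66, 253) = 11 and 11 | (117 − 40), so the pair is consistent; merging gives n ≡ 370 (mod 1518), where 1518 = lcm(66, 253).
gcd(1518, 4477) = 11 and 11 | (2405 − 370), so the pair is consistent; merging gives n ≡ 562030 (mod 617826), where 617826 = lcm(1518, 4477).
The solution is unique modulo lcm(66, 253, 4477) = 617826.

562030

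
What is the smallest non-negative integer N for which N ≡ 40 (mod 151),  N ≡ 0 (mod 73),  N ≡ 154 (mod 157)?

20878

From N ≡ 40 (mod 151) write N = 40 + 151t. Substituting into N ≡ 0 (mod 73) gives 151t ≡ 33 (mod 73), and since 5⁻¹ ≡ 44 (mod 73), t ≡ 65. Hence N ≡ 40 + 151·65 = 9855 (mod 11023).
From N ≡ 9855 (mod 11023) write N = 9855 + 11023t. Substituting into N ≡ 154 (mod 157) gives 11023t ≡ 33 (mod 157), and since 33⁻¹ ≡ 138 (mod 157), t ≡ 1. Hence N ≡ 9855 + 11023·1 = 20878 (mod 1730611).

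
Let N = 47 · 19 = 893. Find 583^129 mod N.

886

Mod 47: 583 ≡ 19; by Fermat, exponent reduces to 129 mod 46 = 37; 19^37 ≡ 40 (mod 47).
Mod 19: 583 ≡ 13; by Fermat, exponent reduces to 129 mod 18 = 3; 13^3 ≡ 12 (mod 19).
Combine by CRT: x ≡ 40 (mod 47), x ≡ 12 (mod 19) ⇒ x ≡ 886 (mod 893).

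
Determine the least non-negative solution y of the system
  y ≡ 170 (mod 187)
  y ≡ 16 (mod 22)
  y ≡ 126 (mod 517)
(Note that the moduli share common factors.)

8398

gcd(187, 22) = 11 and 11 | (16 − 170), so the pair is consistent; merging gives y ≡ 170 (mod 374), where 374 = lcm(187, 22).
gcd(374, 517) = 11 and 11 | (126 − 170), so the pair is consistent; merging gives y ≡ 8398 (mod 17578), where 17578 = lcm(374, 517).
The solution is unique modulo lcm(187, 22, 517) = 17578.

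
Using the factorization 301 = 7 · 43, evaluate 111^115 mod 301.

Mod 7: 111 ≡ 6; by Fermat, exponent reduces to 115 mod 6 = 1; 6^1 ≡ 6 (mod 7).
Mod 43: 111 ≡ 25; by Fermat, exponent reduces to 115 mod 42 = 31; 25^31 ≡ 17 (mod 43).
Combine by CRT: x ≡ 6 (mod 7), x ≡ 17 (mod 43) ⇒ x ≡ 146 (mod 301).

146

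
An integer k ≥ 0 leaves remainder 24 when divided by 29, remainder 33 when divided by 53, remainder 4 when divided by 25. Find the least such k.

The moduli are pairwise coprime; N = 29·53·25 = 38425.
N/29 = 1325; 1325 ≡ 20 (mod 29); 20·16 ≡ 1, so inverse 16.
N/53 = 725; 725 ≡ 36 (mod 53); 36·28 ≡ 1, so inverse 28.
N/25 = 1537; 1537 ≡ 12 (mod 25); 12·23 ≡ 1, so inverse 23.
k ≡ 24·1325·16 + 33·725·28 + 4·1537·23 = 1320104.
1320104 mod 38425 = 13654.

13654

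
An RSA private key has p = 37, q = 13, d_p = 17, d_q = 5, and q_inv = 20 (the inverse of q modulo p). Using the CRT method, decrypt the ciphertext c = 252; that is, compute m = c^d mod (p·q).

m₁ = c^(d_p) mod p: c ≡ 30 (mod 37), and 30^17 mod 37 = 21.
m₂ = c^(d_q) mod q: c ≡ 5 (mod 13), and 5^5 mod 13 = 5.
h = q_inv·(m₁ − m₂) mod p = 20·(21 − 5) mod 37 = 24.
m = m₂ + h·q = 5 + 24·13 = 317.

317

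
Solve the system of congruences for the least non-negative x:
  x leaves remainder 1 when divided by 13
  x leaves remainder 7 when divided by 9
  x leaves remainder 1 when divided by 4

313

From x ≡ 1 (mod 13) write x = 1 + 13t. Substituting into x ≡ 7 (mod 9) gives 13t ≡ 6 (mod 9), and since 4⁻¹ ≡ 7 (mod 9), t ≡ 6. Hence x ≡ 1 + 13·6 = 79 (mod 117).
From x ≡ 79 (mod 117) write x = 79 + 117t. Substituting into x ≡ 1 (mod 4) gives 117t ≡ 2 (mod 4), and since 1⁻¹ ≡ 1 (mod 4), t ≡ 2. Hence x ≡ 79 + 117·2 = 313 (mod 468).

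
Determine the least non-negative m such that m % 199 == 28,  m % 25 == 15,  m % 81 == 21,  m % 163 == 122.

From m ≡ 28 (mod 199) write m = 28 + 199t. Substituting into m ≡ 15 (mod 25) gives 199t ≡ 12 (mod 25), and since 24⁻¹ ≡ 24 (mod 25), t ≡ 13. Hence m ≡ 28 + 199·13 = 2615 (mod 4975).
From m ≡ 2615 (mod 4975) write m = 2615 + 4975t. Substituting into m ≡ 21 (mod 81) gives 4975t ≡ 79 (mod 81), and since 34⁻¹ ≡ 31 (mod 81), t ≡ 19. Hence m ≡ 2615 + 4975·19 = 97140 (mod 402975).
From m ≡ 97140 (mod 402975) write m = 97140 + 402975t. Substituting into m ≡ 122 (mod 163) gives 402975t ≡ 130 (mod 163), and since 39⁻¹ ≡ 46 (mod 163), t ≡ 112. Hence m ≡ 97140 + 402975·112 = 45230340 (mod 65684925).

45230340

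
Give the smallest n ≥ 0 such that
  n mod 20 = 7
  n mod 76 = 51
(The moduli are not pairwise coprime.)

Combine the congruences pairwise.
gcd(20, 76) = 4 and 4 | (51 − 7), so the pair is consistent; merging gives n ≡ 127 (mod 380), where 380 = lcm(20, 76).
The solution is unique modulo lcm(20, 76) = 380.

127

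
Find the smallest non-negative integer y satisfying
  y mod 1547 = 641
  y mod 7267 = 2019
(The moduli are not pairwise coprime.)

263631

gcd(1547, 7267) = 13 and 13 | (2019 − 641), so the pair is consistent; merging gives y ≡ 263631 (mod 864773), where 864773 = lcm(1547, 7267).
The solution is unique modulo lcm(1547, 7267) = 864773.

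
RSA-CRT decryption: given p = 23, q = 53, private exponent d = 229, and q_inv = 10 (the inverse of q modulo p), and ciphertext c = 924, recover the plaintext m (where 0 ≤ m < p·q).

818

d_p = d mod (p−1) = 229 mod 22 = 9; d_q = d mod (q−1) = 21.
m₁ = c^(d_p) mod p: c ≡ 4 (mod 23), and 4^9 mod 23 = 13.
m₂ = c^(d_q) mod q: c ≡ 23 (mod 53), and 23^21 mod 53 = 23.
h = q_inv·(m₁ − m₂) mod p = 10·(13 − 23) mod 23 = 15.
m = m₂ + h·q = 23 + 15·53 = 818.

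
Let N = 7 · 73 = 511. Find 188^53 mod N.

496

Mod 7: 188 ≡ 6; by Fermat, exponent reduces to 53 mod 6 = 5; 6^5 ≡ 6 (mod 7).
Mod 73: 188 ≡ 42; 42^53 ≡ 58 (mod 73).
Combine by CRT: x ≡ 6 (mod 7), x ≡ 58 (mod 73) ⇒ x ≡ 496 (mod 511).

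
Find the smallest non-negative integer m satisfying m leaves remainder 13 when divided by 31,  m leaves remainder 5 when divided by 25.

230

Combine the congruences pairwise.
From m ≡ 13 (mod 31) write m = 13 + 31t. Substituting into m ≡ 5 (mod 25) gives 31t ≡ 17 (mod 25), and since 6⁻¹ ≡ 21 (mod 25), t ≡ 7. Hence m ≡ 13 + 31·7 = 230 (mod 775).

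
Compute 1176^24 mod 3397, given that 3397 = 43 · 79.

Mod 43: 1176 ≡ 15; 15^24 ≡ 21 (mod 43).
Mod 79: 1176 ≡ 70; 70^24 ≡ 67 (mod 79).
Combine by CRT: x ≡ 21 (mod 43), x ≡ 67 (mod 79) ⇒ x ≡ 2042 (mod 3397).

2042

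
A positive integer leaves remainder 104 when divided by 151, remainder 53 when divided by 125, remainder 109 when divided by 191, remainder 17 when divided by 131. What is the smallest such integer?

From x ≡ 104 (mod 151) write x = 104 + 151t. Substituting into x ≡ 53 (mod 125) gives 151t ≡ 74 (mod 125), and since 26⁻¹ ≡ 101 (mod 125), t ≡ 99. Hence x ≡ 104 + 151·99 = 15053 (mod 18875).
From x ≡ 15053 (mod 18875) write x = 15053 + 18875t. Substituting into x ≡ 109 (mod 191) gives 18875t ≡ 145 (mod 191), and since 157⁻¹ ≡ 73 (mod 191), t ≡ 80. Hence x ≡ 15053 + 18875·80 = 1525053 (mod 3605125).
From x ≡ 1525053 (mod 3605125) write x = 1525053 + 3605125t. Substituting into x ≡ 17 (mod 131) gives 3605125t ≡ 66 (mod 131), and since 5⁻¹ ≡ 105 (mod 131), t ≡ 118. Hence x ≡ 1525053 + 3605125·118 = 426929803 (mod 472271375).

426929803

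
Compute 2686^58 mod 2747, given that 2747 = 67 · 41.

Mod 67: 2686 ≡ 6; 6^58 ≡ 19 (mod 67).
Mod 41: 2686 ≡ 21; by Fermat, exponent reduces to 58 mod 40 = 18; 21^18 ≡ 4 (mod 41).
Combine by CRT: x ≡ 19 (mod 67), x ≡ 4 (mod 41) ⇒ x ≡ 86 (mod 2747).

86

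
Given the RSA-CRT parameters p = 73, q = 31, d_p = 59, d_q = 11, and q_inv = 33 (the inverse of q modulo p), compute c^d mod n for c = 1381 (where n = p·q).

549

m₁ = c^(d_p) mod p: c ≡ 67 (mod 73), and 67^59 mod 73 = 38.
m₂ = c^(d_q) mod q: c ≡ 17 (mod 31), and 17^11 mod 31 = 22.
h = q_inv·(m₁ − m₂) mod p = 33·(38 − 22) mod 73 = 17.
m = m₂ + h·q = 22 + 17·31 = 549.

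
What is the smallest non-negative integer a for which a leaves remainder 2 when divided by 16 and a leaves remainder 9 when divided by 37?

194

Combine the congruences pairwise.
From a ≡ 2 (mod 16) write a = 2 + 16t. Substituting into a ≡ 9 (mod 37) gives 16t ≡ 7 (mod 37), and since 16⁻¹ ≡ 7 (mod 37), t ≡ 12. Hence a ≡ 2 + 16·12 = 194 (mod 592).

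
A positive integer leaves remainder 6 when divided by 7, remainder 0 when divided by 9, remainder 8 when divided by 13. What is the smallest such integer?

216

The moduli are pairwise coprime; M = 7·9·13 = 819.
M/7 = 117; 117 ≡ 5 (mod 7); 5·3 ≡ 1, so inverse 3.
M/9 = 91; 91 ≡ 1 (mod 9), inverse 1.
M/13 = 63; 63 ≡ 11 (mod 13); 11·6 ≡ 1, so inverse 6.
n ≡ 6·117·3 + 0·91·1 + 8·63·6 = 5130.
5130 mod 819 = 216.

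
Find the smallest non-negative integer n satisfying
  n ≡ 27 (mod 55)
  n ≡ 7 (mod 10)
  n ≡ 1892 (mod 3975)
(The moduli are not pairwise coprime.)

61517

gcd(55, 10) = 5 and 5 | (7 − 27), so the pair is consistent; merging gives n ≡ 27 (mod 110), where 110 = lcm(55, 10).
gcd(110, 3975) = 5 and 5 | (1892 − 27), so the pair is consistent; merging gives n ≡ 61517 (mod 87450), where 87450 = lcm(110, 3975).
The solution is unique modulo lcm(55, 10, 3975) = 87450.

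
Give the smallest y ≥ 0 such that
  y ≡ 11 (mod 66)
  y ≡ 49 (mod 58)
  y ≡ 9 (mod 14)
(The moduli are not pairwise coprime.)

12287

Combine the congruences pairwise.
gcd(66, 58) = 2 and 2 | (49 − 11), so the pair is consistent; merging gives y ≡ 803 (mod 1914), where 1914 = lcm(66, 58).
gcd(1914, 14) = 2 and 2 | (9 − 803), so the pair is consistent; merging gives y ≡ 12287 (mod 13398), where 13398 = lcm(1914, 14).
The solution is unique modulo lcm(66, 58, 14) = 13398.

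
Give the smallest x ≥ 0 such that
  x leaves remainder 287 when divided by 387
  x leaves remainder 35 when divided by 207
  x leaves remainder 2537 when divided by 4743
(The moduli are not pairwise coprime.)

3825395

Combine the congruences pairwise.
gcd(387, 207) = 9 and 9 | (35 − 287), so the pair is consistent; merging gives x ≡ 6866 (mod 8901), where 8901 = lcm(387, 207).
gcd(8901, 4743) = 9 and 9 | (2537 − 6866), so the pair is consistent; merging gives x ≡ 3825395 (mod 4690827), where 4690827 = lcm(8901, 4743).
The solution is unique modulo lcm(387, 207, 4743) = 4690827.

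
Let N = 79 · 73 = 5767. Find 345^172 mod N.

Mod 79: 345 ≡ 29; by Fermat, exponent reduces to 172 mod 78 = 16; 29^16 ≡ 32 (mod 79).
Mod 73: 345 ≡ 53; by Fermat, exponent reduces to 172 mod 72 = 28; 53^28 ≡ 71 (mod 73).
Combine by CRT: x ≡ 32 (mod 79), x ≡ 71 (mod 73) ⇒ x ≡ 3429 (mod 5767).

3429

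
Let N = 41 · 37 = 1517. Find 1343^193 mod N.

Mod 41: 1343 ≡ 31; by Fermat, exponent reduces to 193 mod 40 = 33; 31^33 ≡ 25 (mod 41).
Mod 37: 1343 ≡ 11; by Fermat, exponent reduces to 193 mod 36 = 13; 11^13 ≡ 11 (mod 37).
Combine by CRT: x ≡ 25 (mod 41), x ≡ 11 (mod 37) ⇒ x ≡ 640 (mod 1517).

640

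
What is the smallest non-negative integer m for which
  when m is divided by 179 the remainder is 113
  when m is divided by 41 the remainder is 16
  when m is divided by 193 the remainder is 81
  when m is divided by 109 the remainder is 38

52906785

The moduli are pairwise coprime; N = 179·41·193·109 = 154390543.
N/179 = 862517; 862517 ≡ 95 (mod 179); 95·49 ≡ 1, so inverse 49.
N/41 = 3765623; 3765623 ≡ 19 (mod 41); 19·13 ≡ 1, so inverse 13.
N/193 = 799951; 799951 ≡ 159 (mod 193); 159·17 ≡ 1, so inverse 17.
N/109 = 1416427; 1416427 ≡ 81 (mod 109); 81·35 ≡ 1, so inverse 35.
m ≡ 113·862517·49 + 16·3765623·13 + 81·799951·17 + 38·1416427·35 = 8544386650.
8544386650 mod 154390543 = 52906785.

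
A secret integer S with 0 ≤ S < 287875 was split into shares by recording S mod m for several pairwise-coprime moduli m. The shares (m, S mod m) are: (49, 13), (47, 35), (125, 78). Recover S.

The moduli are pairwise coprime; N = 49·47·125 = 287875.
N/49 = 5875; 5875 ≡ 44 (mod 49); 44·39 ≡ 1, so inverse 39.
N/47 = 6125; 6125 ≡ 15 (mod 47); 15·22 ≡ 1, so inverse 22.
N/125 = 2303; 2303 ≡ 53 (mod 125); 53·92 ≡ 1, so inverse 92.
S ≡ 13·5875·39 + 35·6125·22 + 78·2303·92 = 24221203.
24221203 mod 287875 = 39703.

39703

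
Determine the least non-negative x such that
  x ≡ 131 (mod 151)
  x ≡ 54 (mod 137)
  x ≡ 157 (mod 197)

1726665

From x ≡ 131 (mod 151) write x = 131 + 151t. Substituting into x ≡ 54 (mod 137) gives 151t ≡ 60 (mod 137), and since 14⁻¹ ≡ 49 (mod 137), t ≡ 63. Hence x ≡ 131 + 151·63 = 9644 (mod 20687).
From x ≡ 9644 (mod 20687) write x = 9644 + 20687t. Substituting into x ≡ 157 (mod 197) gives 20687t ≡ 166 (mod 197), and since 2⁻¹ ≡ 99 (mod 197), t ≡ 83. Hence x ≡ 9644 + 20687·83 = 1726665 (mod 4075339).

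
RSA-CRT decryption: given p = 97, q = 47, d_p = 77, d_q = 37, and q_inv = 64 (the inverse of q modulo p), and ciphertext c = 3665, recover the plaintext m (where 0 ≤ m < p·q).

m₁ = c^(d_p) mod p: c ≡ 76 (mod 97), and 76^77 mod 97 = 92.
m₂ = c^(d_q) mod q: c ≡ 46 (mod 47), and 46^37 mod 47 = 46.
h = q_inv·(m₁ − m₂) mod p = 64·(92 − 46) mod 97 = 34.
m = m₂ + h·q = 46 + 34·47 = 1644.

1644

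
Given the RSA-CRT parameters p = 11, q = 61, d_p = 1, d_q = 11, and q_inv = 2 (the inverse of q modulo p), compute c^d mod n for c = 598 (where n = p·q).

m₁ = c^(d_p) mod p: c ≡ 4 (mod 11), and 4^1 mod 11 = 4.
m₂ = c^(d_q) mod q: c ≡ 49 (mod 61), and 49^11 mod 61 = 46.
h = q_inv·(m₁ − m₂) mod p = 2·(4 − 46) mod 11 = 4.
m = m₂ + h·q = 46 + 4·61 = 290.

290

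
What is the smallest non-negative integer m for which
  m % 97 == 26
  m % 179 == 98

Combine the congruences pairwise.
From m ≡ 26 (mod 97) write m = 26 + 97t. Substituting into m ≡ 98 (mod 179) gives 97t ≡ 72 (mod 179), and since 97⁻¹ ≡ 24 (mod 179), t ≡ 117. Hence m ≡ 26 + 97·117 = 11375 (mod 17363).

11375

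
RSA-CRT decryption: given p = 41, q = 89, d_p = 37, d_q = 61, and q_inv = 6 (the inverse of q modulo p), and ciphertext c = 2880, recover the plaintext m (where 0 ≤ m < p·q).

879

m₁ = c^(d_p) mod p: c ≡ 10 (mod 41), and 10^37 mod 41 = 18.
m₂ = c^(d_q) mod q: c ≡ 32 (mod 89), and 32^61 mod 89 = 78.
h = q_inv·(m₁ − m₂) mod p = 6·(18 − 78) mod 41 = 9.
m = m₂ + h·q = 78 + 9·89 = 879.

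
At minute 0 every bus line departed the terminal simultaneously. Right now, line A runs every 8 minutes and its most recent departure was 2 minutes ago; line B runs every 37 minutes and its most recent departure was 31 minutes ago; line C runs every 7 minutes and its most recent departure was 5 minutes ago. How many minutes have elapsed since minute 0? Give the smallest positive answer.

586

The moduli are pairwise coprime; N = 8·37·7 = 2072.
N/8 = 259; 259 ≡ 3 (mod 8); 3·3 ≡ 1, so inverse 3.
N/37 = 56; 56 ≡ 19 (mod 37); 19·2 ≡ 1, so inverse 2.
N/7 = 296; 296 ≡ 2 (mod 7); 2·4 ≡ 1, so inverse 4.
t ≡ 2·259·3 + 31·56·2 + 5·296·4 = 10946.
10946 mod 2072 = 586.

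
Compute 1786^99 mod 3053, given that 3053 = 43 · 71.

1688

Mod 43: 1786 ≡ 23; by Fermat, exponent reduces to 99 mod 42 = 15; 23^15 ≡ 11 (mod 43).
Mod 71: 1786 ≡ 11; by Fermat, exponent reduces to 99 mod 70 = 29; 11^29 ≡ 55 (mod 71).
Combine by CRT: x ≡ 11 (mod 43), x ≡ 55 (mod 71) ⇒ x ≡ 1688 (mod 3053).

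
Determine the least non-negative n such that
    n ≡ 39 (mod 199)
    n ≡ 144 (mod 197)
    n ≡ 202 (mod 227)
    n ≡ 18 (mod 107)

Combine the congruences pairwise.
From n ≡ 39 (mod 199) write n = 39 + 199t. Substituting into n ≡ 144 (mod 197) gives 199t ≡ 105 (mod 197), and since 2⁻¹ ≡ 99 (mod 197), t ≡ 151. Hence n ≡ 39 + 199·151 = 30088 (mod 39203).
From n ≡ 30088 (mod 39203) write n = 30088 + 39203t. Substituting into n ≡ 202 (mod 227) gives 39203t ≡ 78 (mod 227), and since 159⁻¹ ≡ 10 (mod 227), t ≡ 99. Hence n ≡ 30088 + 39203·99 = 3911185 (mod 8899081).
From n ≡ 3911185 (mod 8899081) write n = 3911185 + 8899081t. Substituting into n ≡ 18 (mod 107) gives 8899081t ≡ 4 (mod 107), and since 105⁻¹ ≡ 53 (mod 107), t ≡ 105. Hence n ≡ 3911185 + 8899081·105 = 938314690 (mod 952201667).

938314690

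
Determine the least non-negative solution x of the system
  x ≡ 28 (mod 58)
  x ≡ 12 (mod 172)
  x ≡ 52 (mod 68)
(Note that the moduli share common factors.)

gcd(58, 172) = 2 and 2 | (12 − 28), so the pair is consistent; merging gives x ≡ 3624 (mod 4988), where 4988 = lcm(58, 172).
gcd(4988, 68) = 4 and 4 | (52 − 3624), so the pair is consistent; merging gives x ≡ 38540 (mod 84796), where 84796 = lcm(4988, 68).
The solution is unique modulo lcm(58, 172, 68) = 84796.

38540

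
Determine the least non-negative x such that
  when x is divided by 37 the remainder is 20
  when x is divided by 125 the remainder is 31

2906

From x ≡ 20 (mod 37) write x = 20 + 37t. Substituting into x ≡ 31 (mod 125) gives 37t ≡ 11 (mod 125), and since 37⁻¹ ≡ 98 (mod 125), t ≡ 78. Hence x ≡ 20 + 37·78 = 2906 (mod 4625).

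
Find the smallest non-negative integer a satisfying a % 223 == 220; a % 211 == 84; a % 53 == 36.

The moduli are pairwise coprime; N = 223·211·53 = 2493809.
N/223 = 11183; 11183 ≡ 33 (mod 223); 33·196 ≡ 1, so inverse 196.
N/211 = 11819; 11819 ≡ 3 (mod 211); 3·141 ≡ 1, so inverse 141.
N/53 = 47053; 47053 ≡ 42 (mod 53); 42·24 ≡ 1, so inverse 24.
a ≡ 220·11183·196 + 84·11819·141 + 36·47053·24 = 662848988.
662848988 mod 2493809 = 1989603.

1989603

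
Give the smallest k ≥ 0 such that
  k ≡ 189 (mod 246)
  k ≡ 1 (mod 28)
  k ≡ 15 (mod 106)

77925

Combine the congruences pairwise.
gcd(246, 28) = 2 and 2 | (1 − 189), so the pair is consistent; merging gives k ≡ 2157 (mod 3444), where 3444 = lcm(246, 28).
gcd(3444, 106) = 2 and 2 | (15 − 2157), so the pair is consistent; merging gives k ≡ 77925 (mod 182532), where 182532 = lcm(3444, 106).
The solution is unique modulo lcm(246, 28, 106) = 182532.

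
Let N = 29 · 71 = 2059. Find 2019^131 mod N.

1986

Mod 29: 2019 ≡ 18; by Fermat, exponent reduces to 131 mod 28 = 19; 18^19 ≡ 14 (mod 29).
Mod 71: 2019 ≡ 31; by Fermat, exponent reduces to 131 mod 70 = 61; 31^61 ≡ 69 (mod 71).
Combine by CRT: x ≡ 14 (mod 29), x ≡ 69 (mod 71) ⇒ x ≡ 1986 (mod 2059).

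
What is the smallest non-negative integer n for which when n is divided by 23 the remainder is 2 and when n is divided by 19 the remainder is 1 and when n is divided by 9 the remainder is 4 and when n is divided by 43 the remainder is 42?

157207

Combine the congruences pairwise.
From n ≡ 2 (mod 23) write n = 2 + 23t. Substituting into n ≡ 1 (mod 19) gives 23t ≡ 18 (mod 19), and since 4⁻¹ ≡ 5 (mod 19), t ≡ 14. Hence n ≡ 2 + 23·14 = 324 (mod 437).
From n ≡ 324 (mod 437) write n = 324 + 437t. Substituting into n ≡ 4 (mod 9) gives 437t ≡ 4 (mod 9), and since 5⁻¹ ≡ 2 (mod 9), t ≡ 8. Hence n ≡ 324 + 437·8 = 3820 (mod 3933).
From n ≡ 3820 (mod 3933) write n = 3820 + 3933t. Substituting into n ≡ 42 (mod 43) gives 3933t ≡ 6 (mod 43), and since 20⁻¹ ≡ 28 (mod 43), t ≡ 39. Hence n ≡ 3820 + 3933·39 = 157207 (mod 169119).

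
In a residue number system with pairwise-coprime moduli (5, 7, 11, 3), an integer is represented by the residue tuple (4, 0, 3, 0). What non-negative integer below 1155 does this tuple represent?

The moduli are pairwise coprime; N = 5·7·11·3 = 1155.
N/5 = 231; 231 ≡ 1 (mod 5), inverse 1.
N/7 = 165; 165 ≡ 4 (mod 7); 4·2 ≡ 1, so inverse 2.
N/11 = 105; 105 ≡ 6 (mod 11); 6·2 ≡ 1, so inverse 2.
N/3 = 385; 385 ≡ 1 (mod 3), inverse 1.
x ≡ 4·231·1 + 0·165·2 + 3·105·2 + 0·385·1 = 1554.
1554 mod 1155 = 399.

399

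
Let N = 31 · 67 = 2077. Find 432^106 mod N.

Mod 31: 432 ≡ 29; by Fermat, exponent reduces to 106 mod 30 = 16; 29^16 ≡ 2 (mod 31).
Mod 67: 432 ≡ 30; by Fermat, exponent reduces to 106 mod 66 = 40; 30^40 ≡ 37 (mod 67).
Combine by CRT: x ≡ 2 (mod 31), x ≡ 37 (mod 67) ⇒ x ≡ 1645 (mod 2077).

1645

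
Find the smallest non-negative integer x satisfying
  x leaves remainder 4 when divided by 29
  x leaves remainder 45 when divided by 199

From x ≡ 4 (mod 29) write x = 4 + 29t. Substituting into x ≡ 45 (mod 199) gives 29t ≡ 41 (mod 199), and since 29⁻¹ ≡ 151 (mod 199), t ≡ 22. Hence x ≡ 4 + 29·22 = 642 (mod 5771).

642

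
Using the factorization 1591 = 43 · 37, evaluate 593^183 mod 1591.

Mod 43: 593 ≡ 34; by Fermat, exponent reduces to 183 mod 42 = 15; 34^15 ≡ 32 (mod 43).
Mod 37: 593 ≡ 1; by Fermat, exponent reduces to 183 mod 36 = 3; 1^3 ≡ 1 (mod 37).
Combine by CRT: x ≡ 32 (mod 43), x ≡ 1 (mod 37) ⇒ x ≡ 75 (mod 1591).

75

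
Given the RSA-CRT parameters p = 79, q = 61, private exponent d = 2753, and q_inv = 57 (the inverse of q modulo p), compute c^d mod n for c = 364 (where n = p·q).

4585

d_p = d mod (p−1) = 2753 mod 78 = 23; d_q = d mod (q−1) = 53.
m₁ = c^(d_p) mod p: c ≡ 48 (mod 79), and 48^23 mod 79 = 3.
m₂ = c^(d_q) mod q: c ≡ 59 (mod 61), and 59^53 mod 61 = 10.
h = q_inv·(m₁ − m₂) mod p = 57·(3 − 10) mod 79 = 75.
m = m₂ + h·q = 10 + 75·61 = 4585.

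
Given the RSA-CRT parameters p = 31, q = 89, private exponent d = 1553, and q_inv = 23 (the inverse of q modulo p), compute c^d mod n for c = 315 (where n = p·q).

d_p = d mod (p−1) = 1553 mod 30 = 23; d_q = d mod (q−1) = 57.
m₁ = c^(d_p) mod p: c ≡ 5 (mod 31), and 5^23 mod 31 = 25.
m₂ = c^(d_q) mod q: c ≡ 48 (mod 89), and 48^57 mod 89 = 14.
h = q_inv·(m₁ − m₂) mod p = 23·(25 − 14) mod 31 = 5.
m = m₂ + h·q = 14 + 5·89 = 459.

459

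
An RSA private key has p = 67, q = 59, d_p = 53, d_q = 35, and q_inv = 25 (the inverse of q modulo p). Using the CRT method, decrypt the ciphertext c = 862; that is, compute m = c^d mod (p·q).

110

m₁ = c^(d_p) mod p: c ≡ 58 (mod 67), and 58^53 mod 67 = 43.
m₂ = c^(d_q) mod q: c ≡ 36 (mod 59), and 36^35 mod 59 = 51.
h = q_inv·(m₁ − m₂) mod p = 25·(43 − 51) mod 67 = 1.
m = m₂ + h·q = 51 + 1·59 = 110.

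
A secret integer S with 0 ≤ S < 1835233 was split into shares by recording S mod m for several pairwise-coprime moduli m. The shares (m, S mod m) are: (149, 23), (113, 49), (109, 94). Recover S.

219947

From S ≡ 23 (mod 149) write S = 23 + 149t. Substituting into S ≡ 49 (mod 113) gives 149t ≡ 26 (mod 113), and since 36⁻¹ ≡ 22 (mod 113), t ≡ 7. Hence S ≡ 23 + 149·7 = 1066 (mod 16837).
From S ≡ 1066 (mod 16837) write S = 1066 + 16837t. Substituting into S ≡ 94 (mod 109) gives 16837t ≡ 9 (mod 109), and since 51⁻¹ ≡ 62 (mod 109), t ≡ 13. Hence S ≡ 1066 + 16837·13 = 219947 (mod 1835233).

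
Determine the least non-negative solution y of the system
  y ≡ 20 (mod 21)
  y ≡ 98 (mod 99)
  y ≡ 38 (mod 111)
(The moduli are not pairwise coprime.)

Combine the congruences pairwise.
gcd(21, 99) = 3 and 3 | (98 − 20), so the pair is consistent; merging gives y ≡ 692 (mod 693), where 693 = lcm(21, 99).
gcd(693, 111) = 3 and 3 | (38 − 692), so the pair is consistent; merging gives y ≡ 15245 (mod 25641), where 25641 = lcm(693, 111).
The solution is unique modulo lcm(21, 99, 111) = 25641.

15245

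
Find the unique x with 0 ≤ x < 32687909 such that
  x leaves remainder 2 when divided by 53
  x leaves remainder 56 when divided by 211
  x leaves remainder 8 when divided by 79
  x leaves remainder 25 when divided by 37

20755915

The moduli are pairwise coprime; N = 53·211·79·37 = 32687909.
N/53 = 616753; 616753 ≡ 45 (mod 53); 45·33 ≡ 1, so inverse 33.
N/211 = 154919; 154919 ≡ 45 (mod 211); 45·136 ≡ 1, so inverse 136.
N/79 = 413771; 413771 ≡ 48 (mod 79); 48·28 ≡ 1, so inverse 28.
N/37 = 883457; 883457 ≡ 8 (mod 37); 8·14 ≡ 1, so inverse 14.
x ≡ 2·616753·33 + 56·154919·136 + 8·413771·28 + 25·883457·14 = 1622463456.
1622463456 mod 32687909 = 20755915.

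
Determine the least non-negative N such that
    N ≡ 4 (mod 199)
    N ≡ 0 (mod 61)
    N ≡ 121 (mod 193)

Combine the congruences pairwise.
From N ≡ 4 (mod 199) write N = 4 + 199t. Substituting into N ≡ 0 (mod 61) gives 199t ≡ 57 (mod 61), and since 16⁻¹ ≡ 42 (mod 61), t ≡ 15. Hence N ≡ 4 + 199·15 = 2989 (mod 12139).
From N ≡ 2989 (mod 12139) write N = 2989 + 12139t. Substituting into N ≡ 121 (mod 193) gives 12139t ≡ 27 (mod 193), and since 173⁻¹ ≡ 164 (mod 193), t ≡ 182. Hence N ≡ 2989 + 12139·182 = 2212287 (mod 2342827).

2212287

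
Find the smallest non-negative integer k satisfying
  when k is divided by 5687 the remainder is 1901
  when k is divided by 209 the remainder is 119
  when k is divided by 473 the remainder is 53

gcd(5687, 209) = 11 and 11 | (119 − 1901), so the pair is consistent; merging gives k ≡ 41710 (mod 108053), where 108053 = lcm(5687, 209).
gcd(108053, 473) = 11 and 11 | (53 − 41710), so the pair is consistent; merging gives k ≡ 2959141 (mod 4646279), where 4646279 = lcm(108053, 473).
The solution is unique modulo lcm(5687, 209, 473) = 4646279.

2959141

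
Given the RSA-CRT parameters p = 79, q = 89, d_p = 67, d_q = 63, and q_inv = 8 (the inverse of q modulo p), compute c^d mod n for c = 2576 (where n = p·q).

m₁ = c^(d_p) mod p: c ≡ 48 (mod 79), and 48^67 mod 79 = 75.
m₂ = c^(d_q) mod q: c ≡ 84 (mod 89), and 84^63 mod 89 = 47.
h = q_inv·(m₁ − m₂) mod p = 8·(75 − 47) mod 79 = 66.
m = m₂ + h·q = 47 + 66·89 = 5921.

5921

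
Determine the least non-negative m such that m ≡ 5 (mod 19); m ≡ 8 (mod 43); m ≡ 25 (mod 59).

Combine the congruences pairwise.
From m ≡ 5 (mod 19) write m = 5 + 19t. Substituting into m ≡ 8 (mod 43) gives 19t ≡ 3 (mod 43), and since 19⁻¹ ≡ 34 (mod 43), t ≡ 16. Hence m ≡ 5 + 19·16 = 309 (mod 817).
From m ≡ 309 (mod 817) write m = 309 + 817t. Substituting into m ≡ 25 (mod 59) gives 817t ≡ 11 (mod 59), and since 50⁻¹ ≡ 13 (mod 59), t ≡ 25. Hence m ≡ 309 + 817·25 = 20734 (mod 48203).

20734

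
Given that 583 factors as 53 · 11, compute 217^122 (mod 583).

537

Mod 53: 217 ≡ 5; by Fermat, exponent reduces to 122 mod 52 = 18; 5^18 ≡ 7 (mod 53).
Mod 11: 217 ≡ 8; by Fermat, exponent reduces to 122 mod 10 = 2; 8^2 ≡ 9 (mod 11).
Combine by CRT: x ≡ 7 (mod 53), x ≡ 9 (mod 11) ⇒ x ≡ 537 (mod 583).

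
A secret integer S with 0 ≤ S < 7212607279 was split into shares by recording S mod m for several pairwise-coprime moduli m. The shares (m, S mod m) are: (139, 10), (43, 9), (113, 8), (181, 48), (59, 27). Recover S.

From S ≡ 10 (mod 139) write S = 10 + 139t. Substituting into S ≡ 9 (mod 43) gives 139t ≡ 42 (mod 43), and since 10⁻¹ ≡ 13 (mod 43), t ≡ 30. Hence S ≡ 10 + 139·30 = 4180 (mod 5977).
From S ≡ 4180 (mod 5977) write S = 4180 + 5977t. Substituting into S ≡ 8 (mod 113) gives 5977t ≡ 9 (mod 113), and since 101⁻¹ ≡ 47 (mod 113), t ≡ 84. Hence S ≡ 4180 + 5977·84 = 506248 (mod 675401).
From S ≡ 506248 (mod 675401) write S = 506248 + 675401t. Substituting into S ≡ 48 (mod 181) gives 675401t ≡ 57 (mod 181), and since 90⁻¹ ≡ 179 (mod 181), t ≡ 67. Hence S ≡ 506248 + 675401·67 = 45758115 (mod 122247581).
From S ≡ 45758115 (mod 122247581) write S = 45758115 + 122247581t. Substituting into S ≡ 27 (mod 59) gives 122247581t ≡ 11 (mod 59), and since 53⁻¹ ≡ 49 (mod 59), t ≡ 8. Hence S ≡ 45758115 + 122247581·8 = 1023738763 (mod 7212607279).

1023738763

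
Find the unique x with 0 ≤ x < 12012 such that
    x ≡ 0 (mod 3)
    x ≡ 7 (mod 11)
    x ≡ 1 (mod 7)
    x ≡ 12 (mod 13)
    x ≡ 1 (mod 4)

The moduli are pairwise coprime; N = 3·11·7·13·4 = 12012.
N/3 = 4004; 4004 ≡ 2 (mod 3); 2·2 ≡ 1, so inverse 2.
N/11 = 1092; 1092 ≡ 3 (mod 11); 3·4 ≡ 1, so inverse 4.
N/7 = 1716; 1716 ≡ 1 (mod 7), inverse 1.
N/13 = 924; 924 ≡ 1 (mod 13), inverse 1.
N/4 = 3003; 3003 ≡ 3 (mod 4); 3·3 ≡ 1, so inverse 3.
x ≡ 0·4004·2 + 7·1092·4 + 1·1716·1 + 12·924·1 + 1·3003·3 = 52389.
52389 mod 12012 = 4341.

4341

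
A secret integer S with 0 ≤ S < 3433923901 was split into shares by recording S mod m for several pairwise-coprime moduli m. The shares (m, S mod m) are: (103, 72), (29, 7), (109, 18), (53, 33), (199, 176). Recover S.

2351181793

From S ≡ 72 (mod 103) write S = 72 + 103t. Substituting into S ≡ 7 (mod 29) gives 103t ≡ 22 (mod 29), and since 16⁻¹ ≡ 20 (mod 29), t ≡ 5. Hence S ≡ 72 + 103·5 = 587 (mod 2987).
From S ≡ 587 (mod 2987) write S = 587 + 2987t. Substituting into S ≡ 18 (mod 109) gives 2987t ≡ 85 (mod 109), and since 44⁻¹ ≡ 57 (mod 109), t ≡ 49. Hence S ≡ 587 + 2987·49 = 146950 (mod 325583).
From S ≡ 146950 (mod 325583) write S = 146950 + 325583t. Substituting into S ≡ 33 (mod 53) gives 325583t ≡ 52 (mod 53), and since 4⁻¹ ≡ 40 (mod 53), t ≡ 13. Hence S ≡ 146950 + 325583·13 = 4379529 (mod 17255899).
From S ≡ 4379529 (mod 17255899) write S = 4379529 + 17255899t. Substituting into S ≡ 176 (mod 199) gives 17255899t ≡ 40 (mod 199), and since 12⁻¹ ≡ 83 (mod 199), t ≡ 136. Hence S ≡ 4379529 + 17255899·136 = 2351181793 (mod 3433923901).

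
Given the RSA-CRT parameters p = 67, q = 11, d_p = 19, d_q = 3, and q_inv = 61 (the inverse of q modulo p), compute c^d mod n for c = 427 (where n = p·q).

91

m₁ = c^(d_p) mod p: c ≡ 25 (mod 67), and 25^19 mod 67 = 24.
m₂ = c^(d_q) mod q: c ≡ 9 (mod 11), and 9^3 mod 11 = 3.
h = q_inv·(m₁ − m₂) mod p = 61·(24 − 3) mod 67 = 8.
m = m₂ + h·q = 3 + 8·11 = 91.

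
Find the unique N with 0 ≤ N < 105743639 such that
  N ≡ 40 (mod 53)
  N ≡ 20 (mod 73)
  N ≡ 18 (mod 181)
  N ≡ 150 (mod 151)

15185918

The moduli are pairwise coprime; M = 53·73·181·151 = 105743639.
M/53 = 1995163; 1995163 ≡ 31 (mod 53); 31·12 ≡ 1, so inverse 12.
M/73 = 1448543; 1448543 ≡ 4 (mod 73); 4·55 ≡ 1, so inverse 55.
M/181 = 584219; 584219 ≡ 132 (mod 181); 132·48 ≡ 1, so inverse 48.
M/151 = 700289; 700289 ≡ 102 (mod 151); 102·114 ≡ 1, so inverse 114.
N ≡ 40·1995163·12 + 20·1448543·55 + 18·584219·48 + 150·700289·114 = 15030782656.
15030782656 mod 105743639 = 15185918.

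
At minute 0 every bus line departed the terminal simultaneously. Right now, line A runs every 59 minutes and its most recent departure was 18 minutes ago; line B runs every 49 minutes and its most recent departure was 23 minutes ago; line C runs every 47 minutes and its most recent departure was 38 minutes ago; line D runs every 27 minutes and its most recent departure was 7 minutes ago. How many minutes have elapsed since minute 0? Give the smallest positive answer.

2458843

The moduli are pairwise coprime; N = 59·49·47·27 = 3668679.
N/59 = 62181; 62181 ≡ 54 (mod 59); 54·47 ≡ 1, so inverse 47.
N/49 = 74871; 74871 ≡ 48 (mod 49); 48·48 ≡ 1, so inverse 48.
N/47 = 78057; 78057 ≡ 37 (mod 47); 37·14 ≡ 1, so inverse 14.
N/27 = 135877; 135877 ≡ 13 (mod 27); 13·25 ≡ 1, so inverse 25.
t ≡ 18·62181·47 + 23·74871·48 + 38·78057·14 + 7·135877·25 = 200567509.
200567509 mod 3668679 = 2458843.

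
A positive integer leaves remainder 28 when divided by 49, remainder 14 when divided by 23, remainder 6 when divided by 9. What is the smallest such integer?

From m ≡ 28 (mod 49) write m = 28 + 49t. Substituting into m ≡ 14 (mod 23) gives 49t ≡ 9 (mod 23), and since 3⁻¹ ≡ 8 (mod 23), t ≡ 3. Hence m ≡ 28 + 49·3 = 175 (mod 1127).
From m ≡ 175 (mod 1127) write m = 175 + 1127t. Substituting into m ≡ 6 (mod 9) gives 1127t ≡ 2 (mod 9), and since 2⁻¹ ≡ 5 (mod 9), t ≡ 1. Hence m ≡ 175 + 1127·1 = 1302 (mod 10143).

1302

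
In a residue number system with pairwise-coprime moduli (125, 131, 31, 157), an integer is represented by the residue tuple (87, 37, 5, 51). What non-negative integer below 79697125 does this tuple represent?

62493587

Combine the congruences pairwise.
From x ≡ 87 (mod 125) write x = 87 + 125t. Substituting into x ≡ 37 (mod 131) gives 125t ≡ 81 (mod 131), and since 125⁻¹ ≡ 109 (mod 131), t ≡ 52. Hence x ≡ 87 + 125·52 = 6587 (mod 16375).
From x ≡ 6587 (mod 16375) write x = 6587 + 16375t. Substituting into x ≡ 5 (mod 31) gives 16375t ≡ 21 (mod 31), and since 7⁻¹ ≡ 9 (mod 31), t ≡ 3. Hence x ≡ 6587 + 16375·3 = 55712 (mod 507625).
From x ≡ 55712 (mod 507625) write x = 55712 + 507625t. Substituting into x ≡ 51 (mod 157) gives 507625t ≡ 74 (mod 157), and since 44⁻¹ ≡ 25 (mod 157), t ≡ 123. Hence x ≡ 55712 + 507625·123 = 62493587 (mod 79697125).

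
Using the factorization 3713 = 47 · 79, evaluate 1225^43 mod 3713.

242

Mod 47: 1225 ≡ 3; 3^43 ≡ 7 (mod 47).
Mod 79: 1225 ≡ 40; 40^43 ≡ 5 (mod 79).
Combine by CRT: x ≡ 7 (mod 47), x ≡ 5 (mod 79) ⇒ x ≡ 242 (mod 3713).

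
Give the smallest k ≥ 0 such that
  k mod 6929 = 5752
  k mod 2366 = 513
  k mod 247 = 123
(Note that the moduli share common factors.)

gcd(6929, 2366) = 169 and 169 | (513 − 5752), so the pair is consistent; merging gives k ≡ 26539 (mod 97006), where 97006 = lcm(6929, 2366).
gcd(97006, 247) = 13 and 13 | (123 − 26539), so the pair is consistent; merging gives k ≡ 1481629 (mod 1843114), where 1843114 = lcm(97006, 247).
The solution is unique modulo lcm(6929, 2366, 247) = 1843114.

1481629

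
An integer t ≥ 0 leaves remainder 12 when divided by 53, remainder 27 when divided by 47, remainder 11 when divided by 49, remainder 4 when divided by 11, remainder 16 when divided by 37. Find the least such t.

From t ≡ 12 (mod 53) write t = 12 + 53s. Substituting into t ≡ 27 (mod 47) gives 53s ≡ 15 (mod 47), and since 6⁻¹ ≡ 8 (mod 47), s ≡ 26. Hence t ≡ 12 + 53·26 = 1390 (mod 2491).
From t ≡ 1390 (mod 2491) write t = 1390 + 2491s. Substituting into t ≡ 11 (mod 49) gives 2491s ≡ 42 (mod 49), and since 41⁻¹ ≡ 6 (mod 49), s ≡ 7. Hence t ≡ 1390 + 2491·7 = 18827 (mod 122059).
From t ≡ 18827 (mod 122059) write t = 18827 + 122059s. Substituting into t ≡ 4 (mod 11) gives 122059s ≡ 9 (mod 11), and since 3⁻¹ ≡ 4 (mod 11), s ≡ 3. Hence t ≡ 18827 + 122059·3 = 385004 (mod 1342649).
From t ≡ 385004 (mod 1342649) write t = 385004 + 1342649s. Substituting into t ≡ 16 (mod 37) gives 1342649s ≡ 34 (mod 37), and since 30⁻¹ ≡ 21 (mod 37), s ≡ 11. Hence t ≡ 385004 + 1342649·11 = 15154143 (mod 49678013).

15154143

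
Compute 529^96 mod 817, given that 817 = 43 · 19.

729

Mod 43: 529 ≡ 13; by Fermat, exponent reduces to 96 mod 42 = 12; 13^12 ≡ 41 (mod 43).
Mod 19: 529 ≡ 16; by Fermat, exponent reduces to 96 mod 18 = 6; 16^6 ≡ 7 (mod 19).
Combine by CRT: x ≡ 41 (mod 43), x ≡ 7 (mod 19) ⇒ x ≡ 729 (mod 817).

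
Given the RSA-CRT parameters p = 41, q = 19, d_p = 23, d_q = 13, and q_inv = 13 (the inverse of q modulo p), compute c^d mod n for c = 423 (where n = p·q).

17

m₁ = c^(d_p) mod p: c ≡ 13 (mod 41), and 13^23 mod 41 = 17.
m₂ = c^(d_q) mod q: c ≡ 5 (mod 19), and 5^13 mod 19 = 17.
h = q_inv·(m₁ − m₂) mod p = 13·(17 − 17) mod 41 = 0.
m = m₂ + h·q = 17 + 0·19 = 17.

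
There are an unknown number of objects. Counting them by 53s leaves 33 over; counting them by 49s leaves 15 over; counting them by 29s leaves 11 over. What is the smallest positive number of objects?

From N ≡ 33 (mod 53) write N = 33 + 53t. Substituting into N ≡ 15 (mod 49) gives 53t ≡ 31 (mod 49), and since 4⁻¹ ≡ 37 (mod 49), t ≡ 20. Hence N ≡ 33 + 53·20 = 1093 (mod 2597).
From N ≡ 1093 (mod 2597) write N = 1093 + 2597t. Substituting into N ≡ 11 (mod 29) gives 2597t ≡ 20 (mod 29), and since 16⁻¹ ≡ 20 (mod 29), t ≡ 23. Hence N ≡ 1093 + 2597·23 = 60824 (mod 75313).

60824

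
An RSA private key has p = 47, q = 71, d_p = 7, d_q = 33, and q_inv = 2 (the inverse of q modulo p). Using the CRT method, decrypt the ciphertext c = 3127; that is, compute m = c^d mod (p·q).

m₁ = c^(d_p) mod p: c ≡ 25 (mod 47), and 25^7 mod 47 = 27.
m₂ = c^(d_q) mod q: c ≡ 3 (mod 71), and 3^33 mod 71 = 8.
h = q_inv·(m₁ − m₂) mod p = 2·(27 − 8) mod 47 = 38.
m = m₂ + h·q = 8 + 38·71 = 2706.

2706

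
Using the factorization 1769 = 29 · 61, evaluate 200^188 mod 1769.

Mod 29: 200 ≡ 26; by Fermat, exponent reduces to 188 mod 28 = 20; 26^20 ≡ 25 (mod 29).
Mod 61: 200 ≡ 17; by Fermat, exponent reduces to 188 mod 60 = 8; 17^8 ≡ 22 (mod 61).
Combine by CRT: x ≡ 25 (mod 29), x ≡ 22 (mod 61) ⇒ x ≡ 83 (mod 1769).

83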